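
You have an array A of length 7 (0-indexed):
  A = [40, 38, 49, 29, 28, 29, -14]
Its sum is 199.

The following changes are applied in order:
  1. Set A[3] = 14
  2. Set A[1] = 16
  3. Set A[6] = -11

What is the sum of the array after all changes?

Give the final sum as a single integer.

Answer: 165

Derivation:
Initial sum: 199
Change 1: A[3] 29 -> 14, delta = -15, sum = 184
Change 2: A[1] 38 -> 16, delta = -22, sum = 162
Change 3: A[6] -14 -> -11, delta = 3, sum = 165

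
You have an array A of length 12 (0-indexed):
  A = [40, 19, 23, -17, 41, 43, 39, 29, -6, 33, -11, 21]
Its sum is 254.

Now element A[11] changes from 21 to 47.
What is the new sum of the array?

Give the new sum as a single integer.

Answer: 280

Derivation:
Old value at index 11: 21
New value at index 11: 47
Delta = 47 - 21 = 26
New sum = old_sum + delta = 254 + (26) = 280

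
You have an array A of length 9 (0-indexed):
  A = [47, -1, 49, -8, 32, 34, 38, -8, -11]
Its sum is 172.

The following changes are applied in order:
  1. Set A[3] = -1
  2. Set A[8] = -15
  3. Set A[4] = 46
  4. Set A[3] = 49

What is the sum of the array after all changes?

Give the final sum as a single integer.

Answer: 239

Derivation:
Initial sum: 172
Change 1: A[3] -8 -> -1, delta = 7, sum = 179
Change 2: A[8] -11 -> -15, delta = -4, sum = 175
Change 3: A[4] 32 -> 46, delta = 14, sum = 189
Change 4: A[3] -1 -> 49, delta = 50, sum = 239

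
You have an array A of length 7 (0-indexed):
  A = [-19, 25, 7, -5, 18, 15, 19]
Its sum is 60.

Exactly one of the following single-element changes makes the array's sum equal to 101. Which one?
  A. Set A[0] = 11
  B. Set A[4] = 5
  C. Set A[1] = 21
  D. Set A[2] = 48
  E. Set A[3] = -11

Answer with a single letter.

Option A: A[0] -19->11, delta=30, new_sum=60+(30)=90
Option B: A[4] 18->5, delta=-13, new_sum=60+(-13)=47
Option C: A[1] 25->21, delta=-4, new_sum=60+(-4)=56
Option D: A[2] 7->48, delta=41, new_sum=60+(41)=101 <-- matches target
Option E: A[3] -5->-11, delta=-6, new_sum=60+(-6)=54

Answer: D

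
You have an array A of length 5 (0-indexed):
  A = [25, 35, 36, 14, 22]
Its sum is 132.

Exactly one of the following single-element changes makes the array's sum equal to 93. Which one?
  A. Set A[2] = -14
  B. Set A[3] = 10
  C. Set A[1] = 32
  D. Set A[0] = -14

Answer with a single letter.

Answer: D

Derivation:
Option A: A[2] 36->-14, delta=-50, new_sum=132+(-50)=82
Option B: A[3] 14->10, delta=-4, new_sum=132+(-4)=128
Option C: A[1] 35->32, delta=-3, new_sum=132+(-3)=129
Option D: A[0] 25->-14, delta=-39, new_sum=132+(-39)=93 <-- matches target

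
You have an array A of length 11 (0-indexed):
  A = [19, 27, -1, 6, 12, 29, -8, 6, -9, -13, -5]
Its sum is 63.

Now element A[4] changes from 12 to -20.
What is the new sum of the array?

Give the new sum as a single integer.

Old value at index 4: 12
New value at index 4: -20
Delta = -20 - 12 = -32
New sum = old_sum + delta = 63 + (-32) = 31

Answer: 31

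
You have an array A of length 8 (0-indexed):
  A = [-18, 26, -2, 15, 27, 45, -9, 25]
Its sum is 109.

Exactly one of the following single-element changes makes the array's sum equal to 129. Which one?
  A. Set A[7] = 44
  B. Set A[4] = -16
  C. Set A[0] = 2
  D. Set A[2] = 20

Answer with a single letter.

Answer: C

Derivation:
Option A: A[7] 25->44, delta=19, new_sum=109+(19)=128
Option B: A[4] 27->-16, delta=-43, new_sum=109+(-43)=66
Option C: A[0] -18->2, delta=20, new_sum=109+(20)=129 <-- matches target
Option D: A[2] -2->20, delta=22, new_sum=109+(22)=131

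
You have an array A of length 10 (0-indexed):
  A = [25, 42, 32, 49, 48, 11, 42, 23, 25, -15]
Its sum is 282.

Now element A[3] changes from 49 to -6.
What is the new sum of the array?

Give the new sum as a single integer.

Old value at index 3: 49
New value at index 3: -6
Delta = -6 - 49 = -55
New sum = old_sum + delta = 282 + (-55) = 227

Answer: 227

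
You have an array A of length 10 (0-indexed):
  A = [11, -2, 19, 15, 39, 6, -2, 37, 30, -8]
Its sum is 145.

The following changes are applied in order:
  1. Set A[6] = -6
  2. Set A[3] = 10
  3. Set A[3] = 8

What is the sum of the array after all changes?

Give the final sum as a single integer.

Answer: 134

Derivation:
Initial sum: 145
Change 1: A[6] -2 -> -6, delta = -4, sum = 141
Change 2: A[3] 15 -> 10, delta = -5, sum = 136
Change 3: A[3] 10 -> 8, delta = -2, sum = 134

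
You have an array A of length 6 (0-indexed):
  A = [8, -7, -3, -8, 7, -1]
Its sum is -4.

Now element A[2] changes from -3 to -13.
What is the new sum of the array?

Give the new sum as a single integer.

Old value at index 2: -3
New value at index 2: -13
Delta = -13 - -3 = -10
New sum = old_sum + delta = -4 + (-10) = -14

Answer: -14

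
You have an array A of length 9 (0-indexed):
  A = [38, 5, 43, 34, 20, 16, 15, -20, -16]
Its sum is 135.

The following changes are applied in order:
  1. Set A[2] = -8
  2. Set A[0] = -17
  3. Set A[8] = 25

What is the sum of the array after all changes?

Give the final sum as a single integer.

Answer: 70

Derivation:
Initial sum: 135
Change 1: A[2] 43 -> -8, delta = -51, sum = 84
Change 2: A[0] 38 -> -17, delta = -55, sum = 29
Change 3: A[8] -16 -> 25, delta = 41, sum = 70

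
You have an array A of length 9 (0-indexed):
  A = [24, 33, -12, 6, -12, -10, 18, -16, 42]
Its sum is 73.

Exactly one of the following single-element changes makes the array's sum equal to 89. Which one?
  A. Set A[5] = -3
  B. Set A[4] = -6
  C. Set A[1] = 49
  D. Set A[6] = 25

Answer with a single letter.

Option A: A[5] -10->-3, delta=7, new_sum=73+(7)=80
Option B: A[4] -12->-6, delta=6, new_sum=73+(6)=79
Option C: A[1] 33->49, delta=16, new_sum=73+(16)=89 <-- matches target
Option D: A[6] 18->25, delta=7, new_sum=73+(7)=80

Answer: C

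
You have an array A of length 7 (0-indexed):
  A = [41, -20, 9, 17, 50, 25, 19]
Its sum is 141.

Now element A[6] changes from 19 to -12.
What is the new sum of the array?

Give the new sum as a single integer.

Old value at index 6: 19
New value at index 6: -12
Delta = -12 - 19 = -31
New sum = old_sum + delta = 141 + (-31) = 110

Answer: 110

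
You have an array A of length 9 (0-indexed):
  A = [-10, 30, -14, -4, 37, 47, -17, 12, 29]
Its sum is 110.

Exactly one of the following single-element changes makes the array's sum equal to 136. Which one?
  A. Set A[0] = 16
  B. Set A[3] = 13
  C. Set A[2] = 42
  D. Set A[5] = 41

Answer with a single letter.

Answer: A

Derivation:
Option A: A[0] -10->16, delta=26, new_sum=110+(26)=136 <-- matches target
Option B: A[3] -4->13, delta=17, new_sum=110+(17)=127
Option C: A[2] -14->42, delta=56, new_sum=110+(56)=166
Option D: A[5] 47->41, delta=-6, new_sum=110+(-6)=104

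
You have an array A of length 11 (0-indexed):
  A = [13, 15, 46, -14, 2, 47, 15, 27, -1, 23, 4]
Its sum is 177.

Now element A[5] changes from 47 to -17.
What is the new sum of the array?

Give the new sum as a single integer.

Old value at index 5: 47
New value at index 5: -17
Delta = -17 - 47 = -64
New sum = old_sum + delta = 177 + (-64) = 113

Answer: 113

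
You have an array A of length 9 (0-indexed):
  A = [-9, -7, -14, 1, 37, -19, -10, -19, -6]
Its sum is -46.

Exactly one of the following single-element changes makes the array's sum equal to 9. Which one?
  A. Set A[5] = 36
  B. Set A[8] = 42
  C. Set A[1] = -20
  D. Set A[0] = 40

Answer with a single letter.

Option A: A[5] -19->36, delta=55, new_sum=-46+(55)=9 <-- matches target
Option B: A[8] -6->42, delta=48, new_sum=-46+(48)=2
Option C: A[1] -7->-20, delta=-13, new_sum=-46+(-13)=-59
Option D: A[0] -9->40, delta=49, new_sum=-46+(49)=3

Answer: A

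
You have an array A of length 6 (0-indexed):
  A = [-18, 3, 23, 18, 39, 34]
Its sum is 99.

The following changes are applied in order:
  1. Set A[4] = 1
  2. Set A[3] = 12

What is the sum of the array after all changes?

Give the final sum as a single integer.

Answer: 55

Derivation:
Initial sum: 99
Change 1: A[4] 39 -> 1, delta = -38, sum = 61
Change 2: A[3] 18 -> 12, delta = -6, sum = 55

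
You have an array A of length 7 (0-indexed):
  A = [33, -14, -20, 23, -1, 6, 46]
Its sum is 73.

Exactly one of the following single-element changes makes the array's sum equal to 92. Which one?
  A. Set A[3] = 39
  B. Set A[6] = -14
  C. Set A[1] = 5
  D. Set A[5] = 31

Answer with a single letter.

Option A: A[3] 23->39, delta=16, new_sum=73+(16)=89
Option B: A[6] 46->-14, delta=-60, new_sum=73+(-60)=13
Option C: A[1] -14->5, delta=19, new_sum=73+(19)=92 <-- matches target
Option D: A[5] 6->31, delta=25, new_sum=73+(25)=98

Answer: C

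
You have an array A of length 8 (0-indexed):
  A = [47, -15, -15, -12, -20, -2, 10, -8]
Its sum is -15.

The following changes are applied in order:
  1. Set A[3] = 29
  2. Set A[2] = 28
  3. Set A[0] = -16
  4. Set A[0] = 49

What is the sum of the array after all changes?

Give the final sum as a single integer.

Initial sum: -15
Change 1: A[3] -12 -> 29, delta = 41, sum = 26
Change 2: A[2] -15 -> 28, delta = 43, sum = 69
Change 3: A[0] 47 -> -16, delta = -63, sum = 6
Change 4: A[0] -16 -> 49, delta = 65, sum = 71

Answer: 71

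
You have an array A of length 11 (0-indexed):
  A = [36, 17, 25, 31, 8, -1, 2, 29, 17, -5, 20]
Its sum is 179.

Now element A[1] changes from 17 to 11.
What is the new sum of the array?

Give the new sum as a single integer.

Old value at index 1: 17
New value at index 1: 11
Delta = 11 - 17 = -6
New sum = old_sum + delta = 179 + (-6) = 173

Answer: 173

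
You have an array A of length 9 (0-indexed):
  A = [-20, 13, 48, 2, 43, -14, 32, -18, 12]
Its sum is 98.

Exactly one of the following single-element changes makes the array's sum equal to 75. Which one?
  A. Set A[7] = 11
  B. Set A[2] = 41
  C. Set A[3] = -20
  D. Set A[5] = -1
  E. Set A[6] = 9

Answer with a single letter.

Option A: A[7] -18->11, delta=29, new_sum=98+(29)=127
Option B: A[2] 48->41, delta=-7, new_sum=98+(-7)=91
Option C: A[3] 2->-20, delta=-22, new_sum=98+(-22)=76
Option D: A[5] -14->-1, delta=13, new_sum=98+(13)=111
Option E: A[6] 32->9, delta=-23, new_sum=98+(-23)=75 <-- matches target

Answer: E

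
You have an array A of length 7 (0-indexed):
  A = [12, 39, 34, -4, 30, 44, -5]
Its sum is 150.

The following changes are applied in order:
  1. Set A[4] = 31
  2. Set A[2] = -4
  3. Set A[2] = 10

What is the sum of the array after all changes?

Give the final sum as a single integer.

Initial sum: 150
Change 1: A[4] 30 -> 31, delta = 1, sum = 151
Change 2: A[2] 34 -> -4, delta = -38, sum = 113
Change 3: A[2] -4 -> 10, delta = 14, sum = 127

Answer: 127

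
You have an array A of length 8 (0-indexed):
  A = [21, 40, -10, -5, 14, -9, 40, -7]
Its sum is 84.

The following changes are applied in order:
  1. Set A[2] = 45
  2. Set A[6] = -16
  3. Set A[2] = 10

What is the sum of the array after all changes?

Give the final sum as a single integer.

Initial sum: 84
Change 1: A[2] -10 -> 45, delta = 55, sum = 139
Change 2: A[6] 40 -> -16, delta = -56, sum = 83
Change 3: A[2] 45 -> 10, delta = -35, sum = 48

Answer: 48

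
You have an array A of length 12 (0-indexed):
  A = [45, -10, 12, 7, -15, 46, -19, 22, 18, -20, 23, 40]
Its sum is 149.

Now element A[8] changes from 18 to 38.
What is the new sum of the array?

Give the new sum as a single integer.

Old value at index 8: 18
New value at index 8: 38
Delta = 38 - 18 = 20
New sum = old_sum + delta = 149 + (20) = 169

Answer: 169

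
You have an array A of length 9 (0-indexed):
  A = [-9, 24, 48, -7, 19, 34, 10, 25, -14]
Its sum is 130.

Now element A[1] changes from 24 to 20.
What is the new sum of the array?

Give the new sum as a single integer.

Answer: 126

Derivation:
Old value at index 1: 24
New value at index 1: 20
Delta = 20 - 24 = -4
New sum = old_sum + delta = 130 + (-4) = 126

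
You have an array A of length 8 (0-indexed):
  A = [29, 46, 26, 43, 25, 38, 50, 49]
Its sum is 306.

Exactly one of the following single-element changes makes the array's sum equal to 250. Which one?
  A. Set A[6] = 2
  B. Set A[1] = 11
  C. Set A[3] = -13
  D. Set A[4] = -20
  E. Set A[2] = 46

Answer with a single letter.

Option A: A[6] 50->2, delta=-48, new_sum=306+(-48)=258
Option B: A[1] 46->11, delta=-35, new_sum=306+(-35)=271
Option C: A[3] 43->-13, delta=-56, new_sum=306+(-56)=250 <-- matches target
Option D: A[4] 25->-20, delta=-45, new_sum=306+(-45)=261
Option E: A[2] 26->46, delta=20, new_sum=306+(20)=326

Answer: C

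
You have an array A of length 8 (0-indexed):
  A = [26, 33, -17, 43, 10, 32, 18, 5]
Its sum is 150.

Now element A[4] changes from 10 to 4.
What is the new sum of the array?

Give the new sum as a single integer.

Answer: 144

Derivation:
Old value at index 4: 10
New value at index 4: 4
Delta = 4 - 10 = -6
New sum = old_sum + delta = 150 + (-6) = 144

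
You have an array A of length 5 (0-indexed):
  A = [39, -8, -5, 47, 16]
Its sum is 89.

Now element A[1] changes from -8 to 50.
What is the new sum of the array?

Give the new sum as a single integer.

Old value at index 1: -8
New value at index 1: 50
Delta = 50 - -8 = 58
New sum = old_sum + delta = 89 + (58) = 147

Answer: 147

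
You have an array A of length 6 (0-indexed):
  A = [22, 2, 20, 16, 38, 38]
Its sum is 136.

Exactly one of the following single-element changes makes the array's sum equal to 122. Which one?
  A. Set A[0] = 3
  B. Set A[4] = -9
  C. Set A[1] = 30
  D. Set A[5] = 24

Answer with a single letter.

Answer: D

Derivation:
Option A: A[0] 22->3, delta=-19, new_sum=136+(-19)=117
Option B: A[4] 38->-9, delta=-47, new_sum=136+(-47)=89
Option C: A[1] 2->30, delta=28, new_sum=136+(28)=164
Option D: A[5] 38->24, delta=-14, new_sum=136+(-14)=122 <-- matches target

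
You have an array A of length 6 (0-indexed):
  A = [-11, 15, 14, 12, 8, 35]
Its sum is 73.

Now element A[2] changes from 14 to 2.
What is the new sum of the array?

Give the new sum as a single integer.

Old value at index 2: 14
New value at index 2: 2
Delta = 2 - 14 = -12
New sum = old_sum + delta = 73 + (-12) = 61

Answer: 61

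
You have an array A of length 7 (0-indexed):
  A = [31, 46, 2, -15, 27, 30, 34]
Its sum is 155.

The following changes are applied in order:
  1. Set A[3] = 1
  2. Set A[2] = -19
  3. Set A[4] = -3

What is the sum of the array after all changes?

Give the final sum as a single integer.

Answer: 120

Derivation:
Initial sum: 155
Change 1: A[3] -15 -> 1, delta = 16, sum = 171
Change 2: A[2] 2 -> -19, delta = -21, sum = 150
Change 3: A[4] 27 -> -3, delta = -30, sum = 120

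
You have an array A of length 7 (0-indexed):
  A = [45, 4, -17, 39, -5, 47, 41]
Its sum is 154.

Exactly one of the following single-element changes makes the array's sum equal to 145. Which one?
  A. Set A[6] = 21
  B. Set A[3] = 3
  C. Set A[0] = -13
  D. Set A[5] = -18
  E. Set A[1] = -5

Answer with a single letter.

Answer: E

Derivation:
Option A: A[6] 41->21, delta=-20, new_sum=154+(-20)=134
Option B: A[3] 39->3, delta=-36, new_sum=154+(-36)=118
Option C: A[0] 45->-13, delta=-58, new_sum=154+(-58)=96
Option D: A[5] 47->-18, delta=-65, new_sum=154+(-65)=89
Option E: A[1] 4->-5, delta=-9, new_sum=154+(-9)=145 <-- matches target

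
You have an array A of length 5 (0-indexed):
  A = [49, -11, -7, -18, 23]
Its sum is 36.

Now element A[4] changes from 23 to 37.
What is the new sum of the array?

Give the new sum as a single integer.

Answer: 50

Derivation:
Old value at index 4: 23
New value at index 4: 37
Delta = 37 - 23 = 14
New sum = old_sum + delta = 36 + (14) = 50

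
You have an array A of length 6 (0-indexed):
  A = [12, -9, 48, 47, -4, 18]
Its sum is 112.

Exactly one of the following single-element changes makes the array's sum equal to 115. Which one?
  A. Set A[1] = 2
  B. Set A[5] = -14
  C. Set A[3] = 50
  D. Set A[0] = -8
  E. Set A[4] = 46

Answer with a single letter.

Answer: C

Derivation:
Option A: A[1] -9->2, delta=11, new_sum=112+(11)=123
Option B: A[5] 18->-14, delta=-32, new_sum=112+(-32)=80
Option C: A[3] 47->50, delta=3, new_sum=112+(3)=115 <-- matches target
Option D: A[0] 12->-8, delta=-20, new_sum=112+(-20)=92
Option E: A[4] -4->46, delta=50, new_sum=112+(50)=162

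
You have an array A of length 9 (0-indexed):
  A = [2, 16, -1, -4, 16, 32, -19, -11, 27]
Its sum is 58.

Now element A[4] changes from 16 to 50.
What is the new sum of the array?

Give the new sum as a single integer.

Old value at index 4: 16
New value at index 4: 50
Delta = 50 - 16 = 34
New sum = old_sum + delta = 58 + (34) = 92

Answer: 92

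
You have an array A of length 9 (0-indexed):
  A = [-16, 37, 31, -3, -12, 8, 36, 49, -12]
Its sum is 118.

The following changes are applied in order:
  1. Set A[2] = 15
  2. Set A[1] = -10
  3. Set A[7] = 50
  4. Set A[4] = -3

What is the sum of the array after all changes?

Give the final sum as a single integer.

Initial sum: 118
Change 1: A[2] 31 -> 15, delta = -16, sum = 102
Change 2: A[1] 37 -> -10, delta = -47, sum = 55
Change 3: A[7] 49 -> 50, delta = 1, sum = 56
Change 4: A[4] -12 -> -3, delta = 9, sum = 65

Answer: 65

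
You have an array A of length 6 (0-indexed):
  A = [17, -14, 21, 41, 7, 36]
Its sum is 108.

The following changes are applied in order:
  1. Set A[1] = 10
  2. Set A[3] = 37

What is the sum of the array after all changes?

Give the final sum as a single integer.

Initial sum: 108
Change 1: A[1] -14 -> 10, delta = 24, sum = 132
Change 2: A[3] 41 -> 37, delta = -4, sum = 128

Answer: 128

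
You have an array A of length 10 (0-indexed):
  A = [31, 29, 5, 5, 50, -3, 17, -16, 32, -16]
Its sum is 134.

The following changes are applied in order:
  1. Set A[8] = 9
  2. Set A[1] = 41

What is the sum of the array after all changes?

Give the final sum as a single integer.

Answer: 123

Derivation:
Initial sum: 134
Change 1: A[8] 32 -> 9, delta = -23, sum = 111
Change 2: A[1] 29 -> 41, delta = 12, sum = 123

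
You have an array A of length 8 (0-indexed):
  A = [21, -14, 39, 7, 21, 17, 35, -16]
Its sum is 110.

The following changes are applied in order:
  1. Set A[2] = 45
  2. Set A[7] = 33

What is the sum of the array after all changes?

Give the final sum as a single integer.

Initial sum: 110
Change 1: A[2] 39 -> 45, delta = 6, sum = 116
Change 2: A[7] -16 -> 33, delta = 49, sum = 165

Answer: 165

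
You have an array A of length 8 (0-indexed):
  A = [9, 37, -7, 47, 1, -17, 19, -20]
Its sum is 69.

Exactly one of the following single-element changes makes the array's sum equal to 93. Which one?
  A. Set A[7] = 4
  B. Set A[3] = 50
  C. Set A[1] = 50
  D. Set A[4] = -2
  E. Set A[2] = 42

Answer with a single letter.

Answer: A

Derivation:
Option A: A[7] -20->4, delta=24, new_sum=69+(24)=93 <-- matches target
Option B: A[3] 47->50, delta=3, new_sum=69+(3)=72
Option C: A[1] 37->50, delta=13, new_sum=69+(13)=82
Option D: A[4] 1->-2, delta=-3, new_sum=69+(-3)=66
Option E: A[2] -7->42, delta=49, new_sum=69+(49)=118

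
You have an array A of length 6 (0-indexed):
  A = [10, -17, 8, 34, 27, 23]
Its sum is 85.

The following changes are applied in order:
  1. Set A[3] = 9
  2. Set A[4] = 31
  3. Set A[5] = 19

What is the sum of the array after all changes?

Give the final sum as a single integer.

Answer: 60

Derivation:
Initial sum: 85
Change 1: A[3] 34 -> 9, delta = -25, sum = 60
Change 2: A[4] 27 -> 31, delta = 4, sum = 64
Change 3: A[5] 23 -> 19, delta = -4, sum = 60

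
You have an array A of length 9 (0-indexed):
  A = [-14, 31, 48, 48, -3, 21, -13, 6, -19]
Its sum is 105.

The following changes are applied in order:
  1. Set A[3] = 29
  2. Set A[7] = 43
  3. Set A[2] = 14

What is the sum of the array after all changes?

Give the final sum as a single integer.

Initial sum: 105
Change 1: A[3] 48 -> 29, delta = -19, sum = 86
Change 2: A[7] 6 -> 43, delta = 37, sum = 123
Change 3: A[2] 48 -> 14, delta = -34, sum = 89

Answer: 89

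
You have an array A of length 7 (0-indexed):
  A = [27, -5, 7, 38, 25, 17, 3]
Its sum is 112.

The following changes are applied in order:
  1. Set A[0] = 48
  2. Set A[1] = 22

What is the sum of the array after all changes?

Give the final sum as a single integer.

Answer: 160

Derivation:
Initial sum: 112
Change 1: A[0] 27 -> 48, delta = 21, sum = 133
Change 2: A[1] -5 -> 22, delta = 27, sum = 160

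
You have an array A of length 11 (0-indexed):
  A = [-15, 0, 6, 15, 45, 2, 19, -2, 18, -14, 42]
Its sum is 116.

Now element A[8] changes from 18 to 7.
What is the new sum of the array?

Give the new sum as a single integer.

Answer: 105

Derivation:
Old value at index 8: 18
New value at index 8: 7
Delta = 7 - 18 = -11
New sum = old_sum + delta = 116 + (-11) = 105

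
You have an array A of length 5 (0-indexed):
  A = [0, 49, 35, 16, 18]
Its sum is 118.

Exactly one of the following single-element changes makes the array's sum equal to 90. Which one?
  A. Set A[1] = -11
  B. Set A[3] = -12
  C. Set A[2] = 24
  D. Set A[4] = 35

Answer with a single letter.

Option A: A[1] 49->-11, delta=-60, new_sum=118+(-60)=58
Option B: A[3] 16->-12, delta=-28, new_sum=118+(-28)=90 <-- matches target
Option C: A[2] 35->24, delta=-11, new_sum=118+(-11)=107
Option D: A[4] 18->35, delta=17, new_sum=118+(17)=135

Answer: B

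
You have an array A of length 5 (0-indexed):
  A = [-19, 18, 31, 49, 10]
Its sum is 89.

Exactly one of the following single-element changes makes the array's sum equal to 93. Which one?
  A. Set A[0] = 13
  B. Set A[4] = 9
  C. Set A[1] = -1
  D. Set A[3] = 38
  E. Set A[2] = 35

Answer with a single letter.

Answer: E

Derivation:
Option A: A[0] -19->13, delta=32, new_sum=89+(32)=121
Option B: A[4] 10->9, delta=-1, new_sum=89+(-1)=88
Option C: A[1] 18->-1, delta=-19, new_sum=89+(-19)=70
Option D: A[3] 49->38, delta=-11, new_sum=89+(-11)=78
Option E: A[2] 31->35, delta=4, new_sum=89+(4)=93 <-- matches target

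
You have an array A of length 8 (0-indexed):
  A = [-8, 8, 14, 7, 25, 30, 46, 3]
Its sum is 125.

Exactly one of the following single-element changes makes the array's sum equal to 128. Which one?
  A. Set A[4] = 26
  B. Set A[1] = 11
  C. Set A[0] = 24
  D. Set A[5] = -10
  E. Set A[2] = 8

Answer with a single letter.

Option A: A[4] 25->26, delta=1, new_sum=125+(1)=126
Option B: A[1] 8->11, delta=3, new_sum=125+(3)=128 <-- matches target
Option C: A[0] -8->24, delta=32, new_sum=125+(32)=157
Option D: A[5] 30->-10, delta=-40, new_sum=125+(-40)=85
Option E: A[2] 14->8, delta=-6, new_sum=125+(-6)=119

Answer: B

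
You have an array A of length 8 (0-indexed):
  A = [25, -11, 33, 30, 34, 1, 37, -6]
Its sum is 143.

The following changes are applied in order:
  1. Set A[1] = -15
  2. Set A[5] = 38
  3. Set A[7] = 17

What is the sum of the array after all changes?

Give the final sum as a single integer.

Answer: 199

Derivation:
Initial sum: 143
Change 1: A[1] -11 -> -15, delta = -4, sum = 139
Change 2: A[5] 1 -> 38, delta = 37, sum = 176
Change 3: A[7] -6 -> 17, delta = 23, sum = 199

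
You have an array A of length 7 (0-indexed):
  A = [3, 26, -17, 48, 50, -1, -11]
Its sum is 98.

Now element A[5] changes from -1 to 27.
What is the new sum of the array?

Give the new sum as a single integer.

Answer: 126

Derivation:
Old value at index 5: -1
New value at index 5: 27
Delta = 27 - -1 = 28
New sum = old_sum + delta = 98 + (28) = 126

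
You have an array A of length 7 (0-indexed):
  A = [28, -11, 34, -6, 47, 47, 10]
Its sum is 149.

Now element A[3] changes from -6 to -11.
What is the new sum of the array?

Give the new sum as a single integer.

Answer: 144

Derivation:
Old value at index 3: -6
New value at index 3: -11
Delta = -11 - -6 = -5
New sum = old_sum + delta = 149 + (-5) = 144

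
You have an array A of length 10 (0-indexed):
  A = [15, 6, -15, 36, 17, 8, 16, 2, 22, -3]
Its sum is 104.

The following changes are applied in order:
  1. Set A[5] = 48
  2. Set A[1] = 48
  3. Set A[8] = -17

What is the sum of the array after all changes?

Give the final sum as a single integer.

Answer: 147

Derivation:
Initial sum: 104
Change 1: A[5] 8 -> 48, delta = 40, sum = 144
Change 2: A[1] 6 -> 48, delta = 42, sum = 186
Change 3: A[8] 22 -> -17, delta = -39, sum = 147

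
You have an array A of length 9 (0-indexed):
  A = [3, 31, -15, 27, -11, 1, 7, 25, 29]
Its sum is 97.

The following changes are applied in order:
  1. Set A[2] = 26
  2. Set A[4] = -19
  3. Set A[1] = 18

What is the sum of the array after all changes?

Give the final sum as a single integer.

Answer: 117

Derivation:
Initial sum: 97
Change 1: A[2] -15 -> 26, delta = 41, sum = 138
Change 2: A[4] -11 -> -19, delta = -8, sum = 130
Change 3: A[1] 31 -> 18, delta = -13, sum = 117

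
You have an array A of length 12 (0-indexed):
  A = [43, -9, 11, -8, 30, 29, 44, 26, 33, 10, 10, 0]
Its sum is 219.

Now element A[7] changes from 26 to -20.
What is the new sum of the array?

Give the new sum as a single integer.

Answer: 173

Derivation:
Old value at index 7: 26
New value at index 7: -20
Delta = -20 - 26 = -46
New sum = old_sum + delta = 219 + (-46) = 173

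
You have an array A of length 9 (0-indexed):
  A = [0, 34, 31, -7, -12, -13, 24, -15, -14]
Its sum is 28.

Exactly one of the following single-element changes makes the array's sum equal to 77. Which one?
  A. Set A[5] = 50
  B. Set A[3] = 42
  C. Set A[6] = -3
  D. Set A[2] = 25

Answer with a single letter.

Answer: B

Derivation:
Option A: A[5] -13->50, delta=63, new_sum=28+(63)=91
Option B: A[3] -7->42, delta=49, new_sum=28+(49)=77 <-- matches target
Option C: A[6] 24->-3, delta=-27, new_sum=28+(-27)=1
Option D: A[2] 31->25, delta=-6, new_sum=28+(-6)=22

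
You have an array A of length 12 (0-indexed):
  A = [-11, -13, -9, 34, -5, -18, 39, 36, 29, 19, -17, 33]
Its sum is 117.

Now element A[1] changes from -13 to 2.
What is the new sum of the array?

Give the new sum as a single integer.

Old value at index 1: -13
New value at index 1: 2
Delta = 2 - -13 = 15
New sum = old_sum + delta = 117 + (15) = 132

Answer: 132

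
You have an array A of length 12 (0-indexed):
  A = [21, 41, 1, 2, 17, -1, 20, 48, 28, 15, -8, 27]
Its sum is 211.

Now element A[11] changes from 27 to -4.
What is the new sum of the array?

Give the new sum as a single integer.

Answer: 180

Derivation:
Old value at index 11: 27
New value at index 11: -4
Delta = -4 - 27 = -31
New sum = old_sum + delta = 211 + (-31) = 180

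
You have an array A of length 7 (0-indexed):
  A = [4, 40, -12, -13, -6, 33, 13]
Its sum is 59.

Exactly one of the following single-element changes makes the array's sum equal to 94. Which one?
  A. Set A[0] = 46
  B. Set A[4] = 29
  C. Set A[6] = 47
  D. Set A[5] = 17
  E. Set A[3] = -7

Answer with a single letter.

Answer: B

Derivation:
Option A: A[0] 4->46, delta=42, new_sum=59+(42)=101
Option B: A[4] -6->29, delta=35, new_sum=59+(35)=94 <-- matches target
Option C: A[6] 13->47, delta=34, new_sum=59+(34)=93
Option D: A[5] 33->17, delta=-16, new_sum=59+(-16)=43
Option E: A[3] -13->-7, delta=6, new_sum=59+(6)=65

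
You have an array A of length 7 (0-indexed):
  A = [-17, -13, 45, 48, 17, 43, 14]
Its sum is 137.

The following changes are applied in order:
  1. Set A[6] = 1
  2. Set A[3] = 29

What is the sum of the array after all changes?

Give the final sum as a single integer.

Answer: 105

Derivation:
Initial sum: 137
Change 1: A[6] 14 -> 1, delta = -13, sum = 124
Change 2: A[3] 48 -> 29, delta = -19, sum = 105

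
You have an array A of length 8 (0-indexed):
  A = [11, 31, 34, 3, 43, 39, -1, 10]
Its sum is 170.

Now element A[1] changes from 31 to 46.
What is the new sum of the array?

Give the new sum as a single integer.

Old value at index 1: 31
New value at index 1: 46
Delta = 46 - 31 = 15
New sum = old_sum + delta = 170 + (15) = 185

Answer: 185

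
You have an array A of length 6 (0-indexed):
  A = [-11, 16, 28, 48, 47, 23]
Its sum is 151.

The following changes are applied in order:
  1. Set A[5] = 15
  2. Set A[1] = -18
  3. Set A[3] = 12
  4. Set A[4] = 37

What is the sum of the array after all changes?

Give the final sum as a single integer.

Initial sum: 151
Change 1: A[5] 23 -> 15, delta = -8, sum = 143
Change 2: A[1] 16 -> -18, delta = -34, sum = 109
Change 3: A[3] 48 -> 12, delta = -36, sum = 73
Change 4: A[4] 47 -> 37, delta = -10, sum = 63

Answer: 63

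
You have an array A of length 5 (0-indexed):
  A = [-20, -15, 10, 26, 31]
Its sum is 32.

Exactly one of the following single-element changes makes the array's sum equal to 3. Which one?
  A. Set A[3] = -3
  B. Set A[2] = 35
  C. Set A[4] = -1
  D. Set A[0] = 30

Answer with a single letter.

Answer: A

Derivation:
Option A: A[3] 26->-3, delta=-29, new_sum=32+(-29)=3 <-- matches target
Option B: A[2] 10->35, delta=25, new_sum=32+(25)=57
Option C: A[4] 31->-1, delta=-32, new_sum=32+(-32)=0
Option D: A[0] -20->30, delta=50, new_sum=32+(50)=82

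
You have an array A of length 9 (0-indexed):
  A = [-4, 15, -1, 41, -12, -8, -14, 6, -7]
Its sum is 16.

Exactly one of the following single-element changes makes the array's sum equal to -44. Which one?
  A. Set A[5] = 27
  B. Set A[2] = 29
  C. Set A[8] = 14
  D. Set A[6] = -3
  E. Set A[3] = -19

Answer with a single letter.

Answer: E

Derivation:
Option A: A[5] -8->27, delta=35, new_sum=16+(35)=51
Option B: A[2] -1->29, delta=30, new_sum=16+(30)=46
Option C: A[8] -7->14, delta=21, new_sum=16+(21)=37
Option D: A[6] -14->-3, delta=11, new_sum=16+(11)=27
Option E: A[3] 41->-19, delta=-60, new_sum=16+(-60)=-44 <-- matches target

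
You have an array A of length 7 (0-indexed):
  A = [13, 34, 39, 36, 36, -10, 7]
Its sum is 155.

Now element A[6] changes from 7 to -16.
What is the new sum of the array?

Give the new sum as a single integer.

Answer: 132

Derivation:
Old value at index 6: 7
New value at index 6: -16
Delta = -16 - 7 = -23
New sum = old_sum + delta = 155 + (-23) = 132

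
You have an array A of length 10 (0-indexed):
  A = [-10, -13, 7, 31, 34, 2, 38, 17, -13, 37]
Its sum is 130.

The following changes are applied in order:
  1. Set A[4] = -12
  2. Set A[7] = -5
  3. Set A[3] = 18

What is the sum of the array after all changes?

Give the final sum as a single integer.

Initial sum: 130
Change 1: A[4] 34 -> -12, delta = -46, sum = 84
Change 2: A[7] 17 -> -5, delta = -22, sum = 62
Change 3: A[3] 31 -> 18, delta = -13, sum = 49

Answer: 49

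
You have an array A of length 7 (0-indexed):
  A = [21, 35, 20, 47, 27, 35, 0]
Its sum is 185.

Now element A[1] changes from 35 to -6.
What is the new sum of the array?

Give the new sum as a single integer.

Old value at index 1: 35
New value at index 1: -6
Delta = -6 - 35 = -41
New sum = old_sum + delta = 185 + (-41) = 144

Answer: 144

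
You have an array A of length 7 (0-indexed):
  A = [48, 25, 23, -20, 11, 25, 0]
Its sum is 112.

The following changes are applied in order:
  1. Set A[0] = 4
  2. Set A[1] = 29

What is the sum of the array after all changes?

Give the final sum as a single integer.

Initial sum: 112
Change 1: A[0] 48 -> 4, delta = -44, sum = 68
Change 2: A[1] 25 -> 29, delta = 4, sum = 72

Answer: 72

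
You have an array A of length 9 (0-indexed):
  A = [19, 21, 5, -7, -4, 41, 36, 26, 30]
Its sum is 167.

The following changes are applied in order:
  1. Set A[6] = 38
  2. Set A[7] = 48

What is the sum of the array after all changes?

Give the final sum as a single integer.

Initial sum: 167
Change 1: A[6] 36 -> 38, delta = 2, sum = 169
Change 2: A[7] 26 -> 48, delta = 22, sum = 191

Answer: 191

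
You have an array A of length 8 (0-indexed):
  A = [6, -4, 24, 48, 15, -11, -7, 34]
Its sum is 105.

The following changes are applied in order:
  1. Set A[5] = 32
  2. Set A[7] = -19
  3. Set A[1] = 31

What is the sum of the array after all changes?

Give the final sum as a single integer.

Initial sum: 105
Change 1: A[5] -11 -> 32, delta = 43, sum = 148
Change 2: A[7] 34 -> -19, delta = -53, sum = 95
Change 3: A[1] -4 -> 31, delta = 35, sum = 130

Answer: 130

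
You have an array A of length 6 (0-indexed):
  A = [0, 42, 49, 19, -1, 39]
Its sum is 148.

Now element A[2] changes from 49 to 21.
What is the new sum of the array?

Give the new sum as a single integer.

Old value at index 2: 49
New value at index 2: 21
Delta = 21 - 49 = -28
New sum = old_sum + delta = 148 + (-28) = 120

Answer: 120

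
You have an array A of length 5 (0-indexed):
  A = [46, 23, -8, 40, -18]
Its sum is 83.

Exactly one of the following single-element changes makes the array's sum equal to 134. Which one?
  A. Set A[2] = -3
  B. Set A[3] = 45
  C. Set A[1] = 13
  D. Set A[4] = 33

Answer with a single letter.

Answer: D

Derivation:
Option A: A[2] -8->-3, delta=5, new_sum=83+(5)=88
Option B: A[3] 40->45, delta=5, new_sum=83+(5)=88
Option C: A[1] 23->13, delta=-10, new_sum=83+(-10)=73
Option D: A[4] -18->33, delta=51, new_sum=83+(51)=134 <-- matches target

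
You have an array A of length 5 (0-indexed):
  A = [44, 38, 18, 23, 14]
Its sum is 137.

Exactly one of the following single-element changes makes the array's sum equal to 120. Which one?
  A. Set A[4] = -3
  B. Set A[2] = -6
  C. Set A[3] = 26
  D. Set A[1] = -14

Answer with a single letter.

Answer: A

Derivation:
Option A: A[4] 14->-3, delta=-17, new_sum=137+(-17)=120 <-- matches target
Option B: A[2] 18->-6, delta=-24, new_sum=137+(-24)=113
Option C: A[3] 23->26, delta=3, new_sum=137+(3)=140
Option D: A[1] 38->-14, delta=-52, new_sum=137+(-52)=85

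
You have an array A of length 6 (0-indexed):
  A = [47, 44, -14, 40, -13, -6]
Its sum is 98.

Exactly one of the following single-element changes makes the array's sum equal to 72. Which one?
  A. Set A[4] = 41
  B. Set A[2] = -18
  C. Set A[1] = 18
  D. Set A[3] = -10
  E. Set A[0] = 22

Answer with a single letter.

Answer: C

Derivation:
Option A: A[4] -13->41, delta=54, new_sum=98+(54)=152
Option B: A[2] -14->-18, delta=-4, new_sum=98+(-4)=94
Option C: A[1] 44->18, delta=-26, new_sum=98+(-26)=72 <-- matches target
Option D: A[3] 40->-10, delta=-50, new_sum=98+(-50)=48
Option E: A[0] 47->22, delta=-25, new_sum=98+(-25)=73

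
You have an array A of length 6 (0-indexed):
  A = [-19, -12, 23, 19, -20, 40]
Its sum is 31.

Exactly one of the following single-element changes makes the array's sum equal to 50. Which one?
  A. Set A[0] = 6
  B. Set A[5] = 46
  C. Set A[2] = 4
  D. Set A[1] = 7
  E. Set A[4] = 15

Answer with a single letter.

Answer: D

Derivation:
Option A: A[0] -19->6, delta=25, new_sum=31+(25)=56
Option B: A[5] 40->46, delta=6, new_sum=31+(6)=37
Option C: A[2] 23->4, delta=-19, new_sum=31+(-19)=12
Option D: A[1] -12->7, delta=19, new_sum=31+(19)=50 <-- matches target
Option E: A[4] -20->15, delta=35, new_sum=31+(35)=66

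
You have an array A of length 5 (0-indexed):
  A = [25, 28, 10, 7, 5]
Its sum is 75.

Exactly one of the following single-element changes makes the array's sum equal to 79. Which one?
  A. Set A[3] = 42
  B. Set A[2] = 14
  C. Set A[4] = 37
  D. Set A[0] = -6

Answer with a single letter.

Option A: A[3] 7->42, delta=35, new_sum=75+(35)=110
Option B: A[2] 10->14, delta=4, new_sum=75+(4)=79 <-- matches target
Option C: A[4] 5->37, delta=32, new_sum=75+(32)=107
Option D: A[0] 25->-6, delta=-31, new_sum=75+(-31)=44

Answer: B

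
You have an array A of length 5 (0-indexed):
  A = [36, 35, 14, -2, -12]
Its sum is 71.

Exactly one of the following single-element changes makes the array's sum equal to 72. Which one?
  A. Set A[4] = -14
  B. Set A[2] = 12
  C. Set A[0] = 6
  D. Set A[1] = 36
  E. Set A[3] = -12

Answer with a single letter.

Answer: D

Derivation:
Option A: A[4] -12->-14, delta=-2, new_sum=71+(-2)=69
Option B: A[2] 14->12, delta=-2, new_sum=71+(-2)=69
Option C: A[0] 36->6, delta=-30, new_sum=71+(-30)=41
Option D: A[1] 35->36, delta=1, new_sum=71+(1)=72 <-- matches target
Option E: A[3] -2->-12, delta=-10, new_sum=71+(-10)=61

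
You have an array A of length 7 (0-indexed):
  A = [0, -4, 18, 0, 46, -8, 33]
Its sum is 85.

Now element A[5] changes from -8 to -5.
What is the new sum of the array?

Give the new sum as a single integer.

Old value at index 5: -8
New value at index 5: -5
Delta = -5 - -8 = 3
New sum = old_sum + delta = 85 + (3) = 88

Answer: 88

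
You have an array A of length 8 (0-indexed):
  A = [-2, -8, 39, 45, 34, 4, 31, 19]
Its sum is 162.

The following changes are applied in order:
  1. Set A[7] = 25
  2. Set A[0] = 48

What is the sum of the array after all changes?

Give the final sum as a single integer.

Initial sum: 162
Change 1: A[7] 19 -> 25, delta = 6, sum = 168
Change 2: A[0] -2 -> 48, delta = 50, sum = 218

Answer: 218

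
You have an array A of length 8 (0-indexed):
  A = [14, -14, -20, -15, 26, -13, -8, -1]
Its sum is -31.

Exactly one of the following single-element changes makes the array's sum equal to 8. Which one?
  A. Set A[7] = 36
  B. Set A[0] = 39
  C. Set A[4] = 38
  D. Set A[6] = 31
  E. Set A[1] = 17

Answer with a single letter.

Option A: A[7] -1->36, delta=37, new_sum=-31+(37)=6
Option B: A[0] 14->39, delta=25, new_sum=-31+(25)=-6
Option C: A[4] 26->38, delta=12, new_sum=-31+(12)=-19
Option D: A[6] -8->31, delta=39, new_sum=-31+(39)=8 <-- matches target
Option E: A[1] -14->17, delta=31, new_sum=-31+(31)=0

Answer: D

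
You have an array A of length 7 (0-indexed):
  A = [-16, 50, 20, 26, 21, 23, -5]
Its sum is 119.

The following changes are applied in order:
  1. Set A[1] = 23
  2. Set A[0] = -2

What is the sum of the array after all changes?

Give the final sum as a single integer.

Initial sum: 119
Change 1: A[1] 50 -> 23, delta = -27, sum = 92
Change 2: A[0] -16 -> -2, delta = 14, sum = 106

Answer: 106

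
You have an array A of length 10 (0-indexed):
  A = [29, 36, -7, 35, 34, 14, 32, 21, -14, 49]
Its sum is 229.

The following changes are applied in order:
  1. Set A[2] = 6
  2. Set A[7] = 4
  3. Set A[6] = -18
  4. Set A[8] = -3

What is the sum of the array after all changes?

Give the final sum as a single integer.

Initial sum: 229
Change 1: A[2] -7 -> 6, delta = 13, sum = 242
Change 2: A[7] 21 -> 4, delta = -17, sum = 225
Change 3: A[6] 32 -> -18, delta = -50, sum = 175
Change 4: A[8] -14 -> -3, delta = 11, sum = 186

Answer: 186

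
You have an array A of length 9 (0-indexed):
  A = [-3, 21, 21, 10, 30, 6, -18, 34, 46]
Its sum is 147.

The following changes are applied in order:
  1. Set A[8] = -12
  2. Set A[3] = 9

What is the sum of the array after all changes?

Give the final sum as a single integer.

Answer: 88

Derivation:
Initial sum: 147
Change 1: A[8] 46 -> -12, delta = -58, sum = 89
Change 2: A[3] 10 -> 9, delta = -1, sum = 88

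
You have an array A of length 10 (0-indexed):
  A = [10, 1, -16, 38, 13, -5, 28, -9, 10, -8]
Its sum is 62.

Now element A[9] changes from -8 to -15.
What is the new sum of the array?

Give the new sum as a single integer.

Old value at index 9: -8
New value at index 9: -15
Delta = -15 - -8 = -7
New sum = old_sum + delta = 62 + (-7) = 55

Answer: 55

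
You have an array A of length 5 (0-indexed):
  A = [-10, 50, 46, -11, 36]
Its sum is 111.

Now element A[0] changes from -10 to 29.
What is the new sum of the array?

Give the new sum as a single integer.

Answer: 150

Derivation:
Old value at index 0: -10
New value at index 0: 29
Delta = 29 - -10 = 39
New sum = old_sum + delta = 111 + (39) = 150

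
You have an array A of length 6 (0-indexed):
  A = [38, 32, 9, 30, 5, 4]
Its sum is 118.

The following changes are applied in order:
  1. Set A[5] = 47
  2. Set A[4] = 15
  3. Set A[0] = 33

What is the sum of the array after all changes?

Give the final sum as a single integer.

Answer: 166

Derivation:
Initial sum: 118
Change 1: A[5] 4 -> 47, delta = 43, sum = 161
Change 2: A[4] 5 -> 15, delta = 10, sum = 171
Change 3: A[0] 38 -> 33, delta = -5, sum = 166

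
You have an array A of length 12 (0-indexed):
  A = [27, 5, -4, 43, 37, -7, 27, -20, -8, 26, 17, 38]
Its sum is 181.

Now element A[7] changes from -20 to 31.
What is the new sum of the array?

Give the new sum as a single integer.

Old value at index 7: -20
New value at index 7: 31
Delta = 31 - -20 = 51
New sum = old_sum + delta = 181 + (51) = 232

Answer: 232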